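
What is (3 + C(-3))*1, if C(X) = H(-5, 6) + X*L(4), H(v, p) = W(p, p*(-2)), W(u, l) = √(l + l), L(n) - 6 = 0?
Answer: -15 + 2*I*√6 ≈ -15.0 + 4.899*I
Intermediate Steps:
L(n) = 6 (L(n) = 6 + 0 = 6)
W(u, l) = √2*√l (W(u, l) = √(2*l) = √2*√l)
H(v, p) = 2*√(-p) (H(v, p) = √2*√(p*(-2)) = √2*√(-2*p) = √2*(√2*√(-p)) = 2*√(-p))
C(X) = 6*X + 2*I*√6 (C(X) = 2*√(-1*6) + X*6 = 2*√(-6) + 6*X = 2*(I*√6) + 6*X = 2*I*√6 + 6*X = 6*X + 2*I*√6)
(3 + C(-3))*1 = (3 + (6*(-3) + 2*I*√6))*1 = (3 + (-18 + 2*I*√6))*1 = (-15 + 2*I*√6)*1 = -15 + 2*I*√6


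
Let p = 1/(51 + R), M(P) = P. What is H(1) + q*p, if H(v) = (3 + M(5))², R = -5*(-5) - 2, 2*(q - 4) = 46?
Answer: 4763/74 ≈ 64.365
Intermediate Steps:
q = 27 (q = 4 + (½)*46 = 4 + 23 = 27)
R = 23 (R = 25 - 2 = 23)
H(v) = 64 (H(v) = (3 + 5)² = 8² = 64)
p = 1/74 (p = 1/(51 + 23) = 1/74 ≈ 0.013514)
H(1) + q*p = 64 + 27*(1/74) = 64 + 27/74 = 4763/74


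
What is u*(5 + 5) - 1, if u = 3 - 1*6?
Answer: -31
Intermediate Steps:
u = -3 (u = 3 - 6 = -3)
u*(5 + 5) - 1 = -3*(5 + 5) - 1 = -3*10 - 1 = -30 - 1 = -31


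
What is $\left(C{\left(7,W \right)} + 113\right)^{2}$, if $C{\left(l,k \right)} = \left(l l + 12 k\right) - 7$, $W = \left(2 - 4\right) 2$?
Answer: $11449$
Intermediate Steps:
$W = -4$ ($W = \left(-2\right) 2 = -4$)
$C{\left(l,k \right)} = -7 + l^{2} + 12 k$ ($C{\left(l,k \right)} = \left(l^{2} + 12 k\right) - 7 = -7 + l^{2} + 12 k$)
$\left(C{\left(7,W \right)} + 113\right)^{2} = \left(\left(-7 + 7^{2} + 12 \left(-4\right)\right) + 113\right)^{2} = \left(\left(-7 + 49 - 48\right) + 113\right)^{2} = \left(-6 + 113\right)^{2} = 107^{2} = 11449$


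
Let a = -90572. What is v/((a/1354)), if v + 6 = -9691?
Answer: 6564869/45286 ≈ 144.96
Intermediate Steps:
v = -9697 (v = -6 - 9691 = -9697)
v/((a/1354)) = -9697/((-90572/1354)) = -9697/((-90572*1/1354)) = -9697/(-45286/677) = -9697*(-677/45286) = 6564869/45286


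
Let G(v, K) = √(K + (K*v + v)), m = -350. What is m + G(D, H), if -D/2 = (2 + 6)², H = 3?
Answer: -350 + I*√509 ≈ -350.0 + 22.561*I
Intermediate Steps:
D = -128 (D = -2*(2 + 6)² = -2*8² = -2*64 = -128)
G(v, K) = √(K + v + K*v) (G(v, K) = √(K + (v + K*v)) = √(K + v + K*v))
m + G(D, H) = -350 + √(3 - 128 + 3*(-128)) = -350 + √(3 - 128 - 384) = -350 + √(-509) = -350 + I*√509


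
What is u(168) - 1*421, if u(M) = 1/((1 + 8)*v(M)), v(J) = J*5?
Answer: -3182759/7560 ≈ -421.00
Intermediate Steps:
v(J) = 5*J
u(M) = 1/(45*M) (u(M) = 1/((1 + 8)*(5*M)) = 1/(9*(5*M)) = 1/(45*M))
u(168) - 1*421 = (1/45)/168 - 1*421 = (1/45)*(1/168) - 421 = 1/7560 - 421 = -3182759/7560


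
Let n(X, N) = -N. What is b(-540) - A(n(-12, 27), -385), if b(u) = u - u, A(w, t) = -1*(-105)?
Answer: -105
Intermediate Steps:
A(w, t) = 105
b(u) = 0
b(-540) - A(n(-12, 27), -385) = 0 - 1*105 = 0 - 105 = -105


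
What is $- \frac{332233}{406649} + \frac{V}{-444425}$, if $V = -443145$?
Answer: $\frac{6510364016}{36144996365} \approx 0.18012$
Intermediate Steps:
$- \frac{332233}{406649} + \frac{V}{-444425} = - \frac{332233}{406649} - \frac{443145}{-444425} = \left(-332233\right) \frac{1}{406649} - - \frac{88629}{88885} = - \frac{332233}{406649} + \frac{88629}{88885} = \frac{6510364016}{36144996365}$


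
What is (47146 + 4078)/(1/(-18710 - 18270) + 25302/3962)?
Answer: 3752536033120/467831999 ≈ 8021.1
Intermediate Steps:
(47146 + 4078)/(1/(-18710 - 18270) + 25302/3962) = 51224/(1/(-36980) + 25302*(1/3962)) = 51224/(-1/36980 + 12651/1981) = 51224/(467831999/73257380) = 51224*(73257380/467831999) = 3752536033120/467831999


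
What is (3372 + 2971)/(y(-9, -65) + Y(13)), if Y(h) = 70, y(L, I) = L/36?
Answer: 25372/279 ≈ 90.939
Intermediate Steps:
y(L, I) = L/36 (y(L, I) = L*(1/36) = L/36)
(3372 + 2971)/(y(-9, -65) + Y(13)) = (3372 + 2971)/((1/36)*(-9) + 70) = 6343/(-1/4 + 70) = 6343/(279/4) = 6343*(4/279) = 25372/279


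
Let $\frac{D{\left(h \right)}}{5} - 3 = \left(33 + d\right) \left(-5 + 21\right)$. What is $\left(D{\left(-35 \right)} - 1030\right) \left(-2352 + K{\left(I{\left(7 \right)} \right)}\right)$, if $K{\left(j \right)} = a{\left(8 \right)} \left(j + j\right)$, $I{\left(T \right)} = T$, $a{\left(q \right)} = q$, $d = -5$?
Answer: $-2744000$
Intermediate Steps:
$K{\left(j \right)} = 16 j$ ($K{\left(j \right)} = 8 \left(j + j\right) = 8 \cdot 2 j = 16 j$)
$D{\left(h \right)} = 2255$ ($D{\left(h \right)} = 15 + 5 \left(33 - 5\right) \left(-5 + 21\right) = 15 + 5 \cdot 28 \cdot 16 = 15 + 5 \cdot 448 = 15 + 2240 = 2255$)
$\left(D{\left(-35 \right)} - 1030\right) \left(-2352 + K{\left(I{\left(7 \right)} \right)}\right) = \left(2255 - 1030\right) \left(-2352 + 16 \cdot 7\right) = 1225 \left(-2352 + 112\right) = 1225 \left(-2240\right) = -2744000$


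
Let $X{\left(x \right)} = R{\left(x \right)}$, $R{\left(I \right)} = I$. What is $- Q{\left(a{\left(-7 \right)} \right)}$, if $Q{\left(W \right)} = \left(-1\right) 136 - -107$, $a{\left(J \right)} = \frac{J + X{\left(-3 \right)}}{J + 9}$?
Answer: $29$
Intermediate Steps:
$X{\left(x \right)} = x$
$a{\left(J \right)} = \frac{-3 + J}{9 + J}$ ($a{\left(J \right)} = \frac{J - 3}{J + 9} = \frac{-3 + J}{9 + J}$)
$Q{\left(W \right)} = -29$ ($Q{\left(W \right)} = -136 + 107 = -29$)
$- Q{\left(a{\left(-7 \right)} \right)} = \left(-1\right) \left(-29\right) = 29$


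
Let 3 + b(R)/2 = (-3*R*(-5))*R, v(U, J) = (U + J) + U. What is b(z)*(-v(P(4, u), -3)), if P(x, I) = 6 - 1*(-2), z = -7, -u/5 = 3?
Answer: -19032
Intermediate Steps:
u = -15 (u = -5*3 = -15)
P(x, I) = 8 (P(x, I) = 6 + 2 = 8)
v(U, J) = J + 2*U (v(U, J) = (J + U) + U = J + 2*U)
b(R) = -6 + 30*R² (b(R) = -6 + 2*((-3*R*(-5))*R) = -6 + 2*((15*R)*R) = -6 + 2*(15*R²) = -6 + 30*R²)
b(z)*(-v(P(4, u), -3)) = (-6 + 30*(-7)²)*(-(-3 + 2*8)) = (-6 + 30*49)*(-(-3 + 16)) = (-6 + 1470)*(-1*13) = 1464*(-13) = -19032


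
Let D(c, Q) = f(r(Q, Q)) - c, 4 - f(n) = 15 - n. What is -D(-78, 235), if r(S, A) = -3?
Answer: -64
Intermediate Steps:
f(n) = -11 + n (f(n) = 4 - (15 - n) = 4 + (-15 + n) = -11 + n)
D(c, Q) = -14 - c (D(c, Q) = (-11 - 3) - c = -14 - c)
-D(-78, 235) = -(-14 - 1*(-78)) = -(-14 + 78) = -1*64 = -64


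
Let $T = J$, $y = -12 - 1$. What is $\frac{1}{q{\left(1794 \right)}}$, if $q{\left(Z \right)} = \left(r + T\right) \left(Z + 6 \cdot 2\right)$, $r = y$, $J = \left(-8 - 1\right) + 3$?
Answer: $- \frac{1}{34314} \approx -2.9143 \cdot 10^{-5}$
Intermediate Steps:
$J = -6$ ($J = -9 + 3 = -6$)
$y = -13$ ($y = -12 - 1 = -13$)
$T = -6$
$r = -13$
$q{\left(Z \right)} = -228 - 19 Z$ ($q{\left(Z \right)} = \left(-13 - 6\right) \left(Z + 6 \cdot 2\right) = - 19 \left(Z + 12\right) = - 19 \left(12 + Z\right) = -228 - 19 Z$)
$\frac{1}{q{\left(1794 \right)}} = \frac{1}{-228 - 34086} = \frac{1}{-34314} = - \frac{1}{34314}$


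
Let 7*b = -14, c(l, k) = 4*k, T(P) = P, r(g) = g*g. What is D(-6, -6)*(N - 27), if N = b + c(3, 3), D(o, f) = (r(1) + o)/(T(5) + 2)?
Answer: 85/7 ≈ 12.143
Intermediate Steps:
r(g) = g**2
D(o, f) = 1/7 + o/7 (D(o, f) = (1**2 + o)/(5 + 2) = (1 + o)/7 = (1 + o)*(1/7) = 1/7 + o/7)
b = -2 (b = (1/7)*(-14) = -2)
N = 10 (N = -2 + 4*3 = -2 + 12 = 10)
D(-6, -6)*(N - 27) = (1/7 + (1/7)*(-6))*(10 - 27) = (1/7 - 6/7)*(-17) = -5/7*(-17) = 85/7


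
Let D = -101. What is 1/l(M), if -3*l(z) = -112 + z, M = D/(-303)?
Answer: 9/335 ≈ 0.026866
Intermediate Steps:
M = 1/3 (M = -101/(-303) = -101*(-1/303) = 1/3 ≈ 0.33333)
l(z) = 112/3 - z/3 (l(z) = -(-112 + z)/3 = 112/3 - z/3)
1/l(M) = 1/(112/3 - 1/3*1/3) = 1/(112/3 - 1/9) = 1/(335/9) = 9/335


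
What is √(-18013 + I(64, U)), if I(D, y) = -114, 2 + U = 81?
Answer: I*√18127 ≈ 134.64*I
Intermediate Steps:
U = 79 (U = -2 + 81 = 79)
√(-18013 + I(64, U)) = √(-18013 - 114) = √(-18127) = I*√18127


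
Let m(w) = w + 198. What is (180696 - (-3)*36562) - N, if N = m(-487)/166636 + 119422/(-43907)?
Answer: 2124595997750979/7316486852 ≈ 2.9038e+5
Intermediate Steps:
m(w) = 198 + w
N = -19912693515/7316486852 (N = (198 - 487)/166636 + 119422/(-43907) = -289*1/166636 + 119422*(-1/43907) = -289/166636 - 119422/43907 = -19912693515/7316486852 ≈ -2.7216)
(180696 - (-3)*36562) - N = (180696 - (-3)*36562) - 1*(-19912693515/7316486852) = (180696 - 1*(-109686)) + 19912693515/7316486852 = (180696 + 109686) + 19912693515/7316486852 = 290382 + 19912693515/7316486852 = 2124595997750979/7316486852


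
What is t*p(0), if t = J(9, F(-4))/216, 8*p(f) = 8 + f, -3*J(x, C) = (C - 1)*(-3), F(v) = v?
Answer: -5/216 ≈ -0.023148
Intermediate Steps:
J(x, C) = -1 + C (J(x, C) = -(C - 1)*(-3)/3 = -(-1 + C)*(-3)/3 = -(3 - 3*C)/3 = -1 + C)
p(f) = 1 + f/8 (p(f) = (8 + f)/8 = 1 + f/8)
t = -5/216 (t = (-1 - 4)/216 = -5*1/216 = -5/216 ≈ -0.023148)
t*p(0) = -5*(1 + (1/8)*0)/216 = -5*(1 + 0)/216 = -5/216*1 = -5/216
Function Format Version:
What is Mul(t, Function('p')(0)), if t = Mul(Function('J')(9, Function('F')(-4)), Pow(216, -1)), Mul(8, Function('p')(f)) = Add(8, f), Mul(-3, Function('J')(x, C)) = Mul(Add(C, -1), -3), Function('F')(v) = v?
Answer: Rational(-5, 216) ≈ -0.023148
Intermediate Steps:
Function('J')(x, C) = Add(-1, C) (Function('J')(x, C) = Mul(Rational(-1, 3), Mul(Add(C, -1), -3)) = Mul(Rational(-1, 3), Mul(Add(-1, C), -3)) = Mul(Rational(-1, 3), Add(3, Mul(-3, C))) = Add(-1, C))
Function('p')(f) = Add(1, Mul(Rational(1, 8), f)) (Function('p')(f) = Mul(Rational(1, 8), Add(8, f)) = Add(1, Mul(Rational(1, 8), f)))
t = Rational(-5, 216) (t = Mul(Add(-1, -4), Pow(216, -1)) = Mul(-5, Rational(1, 216)) = Rational(-5, 216) ≈ -0.023148)
Mul(t, Function('p')(0)) = Mul(Rational(-5, 216), Add(1, Mul(Rational(1, 8), 0))) = Mul(Rational(-5, 216), Add(1, 0)) = Mul(Rational(-5, 216), 1) = Rational(-5, 216)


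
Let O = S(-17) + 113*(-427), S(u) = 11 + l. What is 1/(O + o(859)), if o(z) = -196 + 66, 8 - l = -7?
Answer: -1/48355 ≈ -2.0680e-5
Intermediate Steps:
l = 15 (l = 8 - 1*(-7) = 8 + 7 = 15)
o(z) = -130
S(u) = 26 (S(u) = 11 + 15 = 26)
O = -48225 (O = 26 + 113*(-427) = 26 - 48251 = -48225)
1/(O + o(859)) = 1/(-48225 - 130) = 1/(-48355) = -1/48355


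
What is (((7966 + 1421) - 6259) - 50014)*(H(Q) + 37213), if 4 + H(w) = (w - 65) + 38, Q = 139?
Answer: -1749832406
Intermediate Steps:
H(w) = -31 + w (H(w) = -4 + ((w - 65) + 38) = -4 + ((-65 + w) + 38) = -4 + (-27 + w) = -31 + w)
(((7966 + 1421) - 6259) - 50014)*(H(Q) + 37213) = (((7966 + 1421) - 6259) - 50014)*((-31 + 139) + 37213) = ((9387 - 6259) - 50014)*(108 + 37213) = (3128 - 50014)*37321 = -46886*37321 = -1749832406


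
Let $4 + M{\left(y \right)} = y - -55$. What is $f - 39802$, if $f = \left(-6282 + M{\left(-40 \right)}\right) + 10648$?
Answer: $-35425$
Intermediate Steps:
$M{\left(y \right)} = 51 + y$ ($M{\left(y \right)} = -4 + \left(y - -55\right) = -4 + \left(y + 55\right) = -4 + \left(55 + y\right) = 51 + y$)
$f = 4377$ ($f = \left(-6282 + \left(51 - 40\right)\right) + 10648 = \left(-6282 + 11\right) + 10648 = -6271 + 10648 = 4377$)
$f - 39802 = 4377 - 39802 = -35425$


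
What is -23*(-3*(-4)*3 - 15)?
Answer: -483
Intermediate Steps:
-23*(-3*(-4)*3 - 15) = -23*(12*3 - 15) = -23*(36 - 15) = -23*21 = -483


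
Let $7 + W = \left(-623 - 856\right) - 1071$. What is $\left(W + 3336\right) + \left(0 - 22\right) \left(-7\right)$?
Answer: $933$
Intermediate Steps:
$W = -2557$ ($W = -7 - 2550 = -2557$)
$\left(W + 3336\right) + \left(0 - 22\right) \left(-7\right) = \left(-2557 + 3336\right) + \left(0 - 22\right) \left(-7\right) = 779 - -154 = 779 + 154 = 933$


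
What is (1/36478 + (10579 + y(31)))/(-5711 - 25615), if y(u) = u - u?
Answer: -385900763/1142709828 ≈ -0.33771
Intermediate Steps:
y(u) = 0
(1/36478 + (10579 + y(31)))/(-5711 - 25615) = (1/36478 + (10579 + 0))/(-5711 - 25615) = (1/36478 + 10579)/(-31326) = (385900763/36478)*(-1/31326) = -385900763/1142709828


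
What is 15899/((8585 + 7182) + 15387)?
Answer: 15899/31154 ≈ 0.51034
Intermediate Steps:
15899/((8585 + 7182) + 15387) = 15899/(15767 + 15387) = 15899/31154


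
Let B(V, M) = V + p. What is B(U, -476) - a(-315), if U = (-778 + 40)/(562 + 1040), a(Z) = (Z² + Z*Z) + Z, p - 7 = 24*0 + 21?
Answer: -17631564/89 ≈ -1.9811e+5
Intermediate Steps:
p = 28 (p = 7 + (24*0 + 21) = 7 + (0 + 21) = 7 + 21 = 28)
a(Z) = Z + 2*Z² (a(Z) = (Z² + Z²) + Z = 2*Z² + Z = Z + 2*Z²)
U = -41/89 (U = -738/1602 = -738*1/1602 = -41/89 ≈ -0.46067)
B(V, M) = 28 + V (B(V, M) = V + 28 = 28 + V)
B(U, -476) - a(-315) = (28 - 41/89) - (-315)*(1 + 2*(-315)) = 2451/89 - (-315)*(1 - 630) = 2451/89 - (-315)*(-629) = 2451/89 - 1*198135 = 2451/89 - 198135 = -17631564/89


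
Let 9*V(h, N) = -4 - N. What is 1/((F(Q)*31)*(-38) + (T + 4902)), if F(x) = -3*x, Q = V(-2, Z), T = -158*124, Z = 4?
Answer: -3/53494 ≈ -5.6081e-5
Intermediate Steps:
T = -19592
V(h, N) = -4/9 - N/9 (V(h, N) = (-4 - N)/9 = -4/9 - N/9)
Q = -8/9 (Q = -4/9 - 1/9*4 = -4/9 - 4/9 = -8/9 ≈ -0.88889)
1/((F(Q)*31)*(-38) + (T + 4902)) = 1/((-3*(-8/9)*31)*(-38) + (-19592 + 4902)) = 1/(((8/3)*31)*(-38) - 14690) = 1/((248/3)*(-38) - 14690) = 1/(-9424/3 - 14690) = 1/(-53494/3) = -3/53494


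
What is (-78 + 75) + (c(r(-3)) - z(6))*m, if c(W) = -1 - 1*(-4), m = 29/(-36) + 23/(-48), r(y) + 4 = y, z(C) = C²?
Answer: 1891/48 ≈ 39.396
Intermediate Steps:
r(y) = -4 + y
m = -185/144 (m = 29*(-1/36) + 23*(-1/48) = -29/36 - 23/48 = -185/144 ≈ -1.2847)
c(W) = 3 (c(W) = -1 + 4 = 3)
(-78 + 75) + (c(r(-3)) - z(6))*m = (-78 + 75) + (3 - 1*6²)*(-185/144) = -3 + (3 - 1*36)*(-185/144) = -3 + (3 - 36)*(-185/144) = -3 - 33*(-185/144) = -3 + 2035/48 = 1891/48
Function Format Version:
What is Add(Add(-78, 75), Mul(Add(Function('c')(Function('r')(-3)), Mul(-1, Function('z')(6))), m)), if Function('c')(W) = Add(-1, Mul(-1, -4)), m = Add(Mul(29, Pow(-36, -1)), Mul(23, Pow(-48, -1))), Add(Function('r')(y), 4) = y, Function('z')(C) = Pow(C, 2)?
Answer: Rational(1891, 48) ≈ 39.396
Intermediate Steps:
Function('r')(y) = Add(-4, y)
m = Rational(-185, 144) (m = Add(Mul(29, Rational(-1, 36)), Mul(23, Rational(-1, 48))) = Add(Rational(-29, 36), Rational(-23, 48)) = Rational(-185, 144) ≈ -1.2847)
Function('c')(W) = 3 (Function('c')(W) = Add(-1, 4) = 3)
Add(Add(-78, 75), Mul(Add(Function('c')(Function('r')(-3)), Mul(-1, Function('z')(6))), m)) = Add(Add(-78, 75), Mul(Add(3, Mul(-1, Pow(6, 2))), Rational(-185, 144))) = Add(-3, Mul(Add(3, Mul(-1, 36)), Rational(-185, 144))) = Add(-3, Mul(Add(3, -36), Rational(-185, 144))) = Add(-3, Mul(-33, Rational(-185, 144))) = Add(-3, Rational(2035, 48)) = Rational(1891, 48)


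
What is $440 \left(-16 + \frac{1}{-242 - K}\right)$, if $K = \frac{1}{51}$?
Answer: $- \frac{86917160}{12343} \approx -7041.8$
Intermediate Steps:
$K = \frac{1}{51} \approx 0.019608$
$440 \left(-16 + \frac{1}{-242 - K}\right) = 440 \left(-16 + \frac{1}{-242 - \frac{1}{51}}\right) = 440 \left(-16 + \frac{1}{- \frac{12343}{51}}\right) = 440 \left(-16 - \frac{51}{12343}\right) = 440 \left(- \frac{197539}{12343}\right) = - \frac{86917160}{12343}$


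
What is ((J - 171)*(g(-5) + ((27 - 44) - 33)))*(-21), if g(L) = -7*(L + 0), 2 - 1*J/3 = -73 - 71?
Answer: 84105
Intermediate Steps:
J = 438 (J = 6 - 3*(-73 - 71) = 6 - 3*(-144) = 6 + 432 = 438)
g(L) = -7*L
((J - 171)*(g(-5) + ((27 - 44) - 33)))*(-21) = ((438 - 171)*(-7*(-5) + ((27 - 44) - 33)))*(-21) = (267*(35 + (-17 - 33)))*(-21) = (267*(35 - 50))*(-21) = (267*(-15))*(-21) = -4005*(-21) = 84105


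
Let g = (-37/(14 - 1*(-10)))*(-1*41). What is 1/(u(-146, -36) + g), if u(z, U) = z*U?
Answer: 24/127661 ≈ 0.00018800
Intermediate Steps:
g = 1517/24 (g = -37/(14 + 10)*(-41) = -37/24*(-41) = 1517/24 ≈ 63.208)
u(z, U) = U*z
1/(u(-146, -36) + g) = 1/(-36*(-146) + 1517/24) = 1/(5256 + 1517/24) = 1/(127661/24) = 24/127661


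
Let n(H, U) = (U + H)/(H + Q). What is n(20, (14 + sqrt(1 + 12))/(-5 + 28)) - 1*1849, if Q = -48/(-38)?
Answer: -8585951/4646 + 19*sqrt(13)/9292 ≈ -1848.0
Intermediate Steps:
Q = 24/19 (Q = -48*(-1/38) = 24/19 ≈ 1.2632)
n(H, U) = (H + U)/(24/19 + H) (n(H, U) = (U + H)/(H + 24/19) = (H + U)/(24/19 + H))
n(20, (14 + sqrt(1 + 12))/(-5 + 28)) - 1*1849 = 19*(20 + (14 + sqrt(1 + 12))/(-5 + 28))/(24 + 19*20) - 1*1849 = 19*(20 + (14 + sqrt(13))/23)/(24 + 380) - 1849 = 19*(20 + (14 + sqrt(13))*(1/23))/404 - 1849 = 19*(1/404)*(20 + (14/23 + sqrt(13)/23)) - 1849 = 19*(1/404)*(474/23 + sqrt(13)/23) - 1849 = (4503/4646 + 19*sqrt(13)/9292) - 1849 = -8585951/4646 + 19*sqrt(13)/9292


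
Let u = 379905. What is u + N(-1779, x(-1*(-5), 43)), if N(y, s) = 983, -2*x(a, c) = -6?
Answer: 380888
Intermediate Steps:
x(a, c) = 3 (x(a, c) = -½*(-6) = 3)
u + N(-1779, x(-1*(-5), 43)) = 379905 + 983 = 380888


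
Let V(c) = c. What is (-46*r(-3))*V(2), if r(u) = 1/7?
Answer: -92/7 ≈ -13.143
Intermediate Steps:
r(u) = 1/7
(-46*r(-3))*V(2) = -46*1/7*2 = -46/7*2 = -92/7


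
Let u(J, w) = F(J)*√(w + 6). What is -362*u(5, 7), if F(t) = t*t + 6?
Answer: -11222*√13 ≈ -40462.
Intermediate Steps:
F(t) = 6 + t² (F(t) = t² + 6 = 6 + t²)
u(J, w) = √(6 + w)*(6 + J²) (u(J, w) = (6 + J²)*√(w + 6) = (6 + J²)*√(6 + w) = √(6 + w)*(6 + J²))
-362*u(5, 7) = -362*√(6 + 7)*(6 + 5²) = -362*√13*(6 + 25) = -362*√13*31 = -11222*√13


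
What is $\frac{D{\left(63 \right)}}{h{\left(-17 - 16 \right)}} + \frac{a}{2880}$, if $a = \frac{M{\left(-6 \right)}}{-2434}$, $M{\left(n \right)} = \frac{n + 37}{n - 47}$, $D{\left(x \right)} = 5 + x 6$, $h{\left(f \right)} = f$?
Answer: $- \frac{47431455019}{4086783360} \approx -11.606$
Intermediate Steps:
$D{\left(x \right)} = 5 + 6 x$
$M{\left(n \right)} = \frac{37 + n}{-47 + n}$
$a = \frac{31}{129002}$ ($a = \frac{\frac{1}{-47 - 6} \left(37 - 6\right)}{-2434} = \frac{1}{-53} \cdot 31 \left(- \frac{1}{2434}\right) = \left(- \frac{1}{53}\right) 31 \left(- \frac{1}{2434}\right) = \left(- \frac{31}{53}\right) \left(- \frac{1}{2434}\right) = \frac{31}{129002} \approx 0.00024031$)
$\frac{D{\left(63 \right)}}{h{\left(-17 - 16 \right)}} + \frac{a}{2880} = \frac{5 + 6 \cdot 63}{-17 - 16} + \frac{31}{129002 \cdot 2880} = \frac{5 + 378}{-17 - 16} + \frac{31}{129002} \cdot \frac{1}{2880} = \frac{383}{-33} + \frac{31}{371525760} = 383 \left(- \frac{1}{33}\right) + \frac{31}{371525760} = - \frac{383}{33} + \frac{31}{371525760} = - \frac{47431455019}{4086783360}$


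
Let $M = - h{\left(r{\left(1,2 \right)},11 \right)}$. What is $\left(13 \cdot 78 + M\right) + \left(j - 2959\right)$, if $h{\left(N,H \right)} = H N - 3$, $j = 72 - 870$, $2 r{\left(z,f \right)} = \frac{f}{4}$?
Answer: $- \frac{10971}{4} \approx -2742.8$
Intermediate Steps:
$r{\left(z,f \right)} = \frac{f}{8}$ ($r{\left(z,f \right)} = \frac{f \frac{1}{4}}{2} = \frac{\frac{1}{4} f}{2} = \frac{f}{8}$)
$j = -798$ ($j = 72 - 870 = -798$)
$h{\left(N,H \right)} = -3 + H N$
$M = \frac{1}{4}$ ($M = - (-3 + 11 \cdot \frac{1}{8} \cdot 2) = - (-3 + 11 \cdot \frac{1}{4}) = - (-3 + \frac{11}{4}) = \left(-1\right) \left(- \frac{1}{4}\right) = \frac{1}{4} \approx 0.25$)
$\left(13 \cdot 78 + M\right) + \left(j - 2959\right) = \left(13 \cdot 78 + \frac{1}{4}\right) - 3757 = \left(1014 + \frac{1}{4}\right) - 3757 = \frac{4057}{4} - 3757 = - \frac{10971}{4}$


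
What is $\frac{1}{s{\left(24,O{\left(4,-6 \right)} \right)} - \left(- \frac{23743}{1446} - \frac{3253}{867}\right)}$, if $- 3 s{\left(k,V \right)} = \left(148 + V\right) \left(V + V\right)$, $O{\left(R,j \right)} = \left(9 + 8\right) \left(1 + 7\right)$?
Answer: $- \frac{417894}{10752062231} \approx -3.8866 \cdot 10^{-5}$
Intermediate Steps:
$O{\left(R,j \right)} = 136$ ($O{\left(R,j \right)} = 17 \cdot 8 = 136$)
$s{\left(k,V \right)} = - \frac{2 V \left(148 + V\right)}{3}$ ($s{\left(k,V \right)} = - \frac{\left(148 + V\right) \left(V + V\right)}{3} = - \frac{\left(148 + V\right) 2 V}{3} = - \frac{2 V \left(148 + V\right)}{3}$)
$\frac{1}{s{\left(24,O{\left(4,-6 \right)} \right)} - \left(- \frac{23743}{1446} - \frac{3253}{867}\right)} = \frac{1}{\left(- \frac{2}{3}\right) 136 \left(148 + 136\right) - \left(- \frac{23743}{1446} - \frac{3253}{867}\right)} = \frac{1}{\left(- \frac{2}{3}\right) 136 \cdot 284 - - \frac{2809891}{139298}} = \frac{1}{- \frac{77248}{3} + \left(\frac{23743}{1446} + \frac{3253}{867}\right)} = \frac{1}{- \frac{77248}{3} + \frac{2809891}{139298}} = \frac{1}{- \frac{10752062231}{417894}} = - \frac{417894}{10752062231}$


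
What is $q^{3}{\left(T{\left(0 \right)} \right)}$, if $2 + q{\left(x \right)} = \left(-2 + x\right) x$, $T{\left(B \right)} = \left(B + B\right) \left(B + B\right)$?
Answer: $-8$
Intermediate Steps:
$T{\left(B \right)} = 4 B^{2}$ ($T{\left(B \right)} = 2 B 2 B = 4 B^{2}$)
$q{\left(x \right)} = -2 + x \left(-2 + x\right)$ ($q{\left(x \right)} = -2 + \left(-2 + x\right) x = -2 + x \left(-2 + x\right)$)
$q^{3}{\left(T{\left(0 \right)} \right)} = \left(-2 + \left(4 \cdot 0^{2}\right)^{2} - 2 \cdot 4 \cdot 0^{2}\right)^{3} = \left(-2 + \left(4 \cdot 0\right)^{2} - 2 \cdot 4 \cdot 0\right)^{3} = \left(-2 + 0^{2} - 0\right)^{3} = \left(-2 + 0 + 0\right)^{3} = \left(-2\right)^{3} = -8$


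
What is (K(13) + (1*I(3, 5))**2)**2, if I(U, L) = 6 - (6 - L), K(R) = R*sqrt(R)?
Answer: 2822 + 650*sqrt(13) ≈ 5165.6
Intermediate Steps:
K(R) = R**(3/2)
I(U, L) = L (I(U, L) = 6 + (-6 + L) = L)
(K(13) + (1*I(3, 5))**2)**2 = (13**(3/2) + (1*5)**2)**2 = (13*sqrt(13) + 5**2)**2 = (13*sqrt(13) + 25)**2 = (25 + 13*sqrt(13))**2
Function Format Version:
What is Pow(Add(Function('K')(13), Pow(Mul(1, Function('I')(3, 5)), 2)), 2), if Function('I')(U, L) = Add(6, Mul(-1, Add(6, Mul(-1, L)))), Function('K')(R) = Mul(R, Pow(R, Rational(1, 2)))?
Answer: Add(2822, Mul(650, Pow(13, Rational(1, 2)))) ≈ 5165.6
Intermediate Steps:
Function('K')(R) = Pow(R, Rational(3, 2))
Function('I')(U, L) = L (Function('I')(U, L) = Add(6, Add(-6, L)) = L)
Pow(Add(Function('K')(13), Pow(Mul(1, Function('I')(3, 5)), 2)), 2) = Pow(Add(Pow(13, Rational(3, 2)), Pow(Mul(1, 5), 2)), 2) = Pow(Add(Mul(13, Pow(13, Rational(1, 2))), Pow(5, 2)), 2) = Pow(Add(Mul(13, Pow(13, Rational(1, 2))), 25), 2) = Pow(Add(25, Mul(13, Pow(13, Rational(1, 2)))), 2)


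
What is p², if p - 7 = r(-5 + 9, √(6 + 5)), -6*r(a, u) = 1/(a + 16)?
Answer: 703921/14400 ≈ 48.883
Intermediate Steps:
r(a, u) = -1/(6*(16 + a)) (r(a, u) = -1/(6*(a + 16)) = -1/(6*(16 + a)))
p = 839/120 (p = 7 - 1/(96 + 6*(-5 + 9)) = 7 - 1/(96 + 6*4) = 7 - 1/(96 + 24) = 7 - 1/120 = 839/120 ≈ 6.9917)
p² = (839/120)² = 703921/14400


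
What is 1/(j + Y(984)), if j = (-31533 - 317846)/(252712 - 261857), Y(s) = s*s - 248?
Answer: 9145/8852782539 ≈ 1.0330e-6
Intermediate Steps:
Y(s) = -248 + s² (Y(s) = s² - 248 = -248 + s²)
j = 349379/9145 (j = -349379/(-9145) = -349379*(-1/9145) = 349379/9145 ≈ 38.204)
1/(j + Y(984)) = 1/(349379/9145 + (-248 + 984²)) = 1/(349379/9145 + (-248 + 968256)) = 1/(349379/9145 + 968008) = 1/(8852782539/9145) = 9145/8852782539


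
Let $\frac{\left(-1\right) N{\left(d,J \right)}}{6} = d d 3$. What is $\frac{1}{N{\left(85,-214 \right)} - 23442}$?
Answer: $- \frac{1}{153492} \approx -6.515 \cdot 10^{-6}$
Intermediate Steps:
$N{\left(d,J \right)} = - 18 d^{2}$ ($N{\left(d,J \right)} = - 6 d d 3 = - 6 d^{2} \cdot 3 = - 6 \cdot 3 d^{2} = - 18 d^{2}$)
$\frac{1}{N{\left(85,-214 \right)} - 23442} = \frac{1}{- 18 \cdot 85^{2} - 23442} = \frac{1}{\left(-18\right) 7225 - 23442} = \frac{1}{-130050 - 23442} = \frac{1}{-153492} = - \frac{1}{153492}$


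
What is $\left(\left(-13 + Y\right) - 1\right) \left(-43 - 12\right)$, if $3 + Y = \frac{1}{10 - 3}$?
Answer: $\frac{6490}{7} \approx 927.14$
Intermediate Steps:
$Y = - \frac{20}{7}$ ($Y = -3 + \frac{1}{10 - 3} = -3 + \frac{1}{7} = - \frac{20}{7} \approx -2.8571$)
$\left(\left(-13 + Y\right) - 1\right) \left(-43 - 12\right) = \left(\left(-13 - \frac{20}{7}\right) - 1\right) \left(-43 - 12\right) = \left(- \frac{111}{7} - 1\right) \left(-55\right) = \left(- \frac{118}{7}\right) \left(-55\right) = \frac{6490}{7}$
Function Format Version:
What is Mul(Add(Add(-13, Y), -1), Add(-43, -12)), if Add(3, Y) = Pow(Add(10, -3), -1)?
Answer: Rational(6490, 7) ≈ 927.14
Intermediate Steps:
Y = Rational(-20, 7) (Y = Add(-3, Pow(Add(10, -3), -1)) = Add(-3, Pow(7, -1)) = Add(-3, Rational(1, 7)) = Rational(-20, 7) ≈ -2.8571)
Mul(Add(Add(-13, Y), -1), Add(-43, -12)) = Mul(Add(Add(-13, Rational(-20, 7)), -1), Add(-43, -12)) = Mul(Add(Rational(-111, 7), -1), -55) = Mul(Rational(-118, 7), -55) = Rational(6490, 7)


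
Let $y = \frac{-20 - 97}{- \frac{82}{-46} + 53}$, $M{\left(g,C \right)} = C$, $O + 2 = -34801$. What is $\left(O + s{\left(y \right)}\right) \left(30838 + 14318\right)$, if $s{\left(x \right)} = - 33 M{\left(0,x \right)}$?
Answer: $- \frac{54893360817}{35} \approx -1.5684 \cdot 10^{9}$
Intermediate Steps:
$O = -34803$ ($O = -2 - 34801 = -34803$)
$y = - \frac{299}{140}$ ($y = - \frac{117}{\left(-82\right) \left(- \frac{1}{46}\right) + 53} = - \frac{117}{\frac{41}{23} + 53} = - \frac{117}{\frac{1260}{23}} = \left(-117\right) \frac{23}{1260} = - \frac{299}{140} \approx -2.1357$)
$s{\left(x \right)} = - 33 x$
$\left(O + s{\left(y \right)}\right) \left(30838 + 14318\right) = \left(-34803 - - \frac{9867}{140}\right) \left(30838 + 14318\right) = \left(-34803 + \frac{9867}{140}\right) 45156 = \left(- \frac{4862553}{140}\right) 45156 = - \frac{54893360817}{35}$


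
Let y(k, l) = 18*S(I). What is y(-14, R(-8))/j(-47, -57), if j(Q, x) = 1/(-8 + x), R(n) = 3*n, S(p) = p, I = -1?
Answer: 1170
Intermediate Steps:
y(k, l) = -18 (y(k, l) = 18*(-1) = -18)
y(-14, R(-8))/j(-47, -57) = -18/(1/(-8 - 57)) = -18/(1/(-65)) = -18/(-1/65) = -18*(-65) = 1170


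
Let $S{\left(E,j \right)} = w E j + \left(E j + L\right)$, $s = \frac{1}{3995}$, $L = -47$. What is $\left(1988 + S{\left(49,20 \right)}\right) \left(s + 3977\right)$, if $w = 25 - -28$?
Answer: $\frac{871637931876}{3995} \approx 2.1818 \cdot 10^{8}$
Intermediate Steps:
$w = 53$ ($w = 25 + 28 = 53$)
$s = \frac{1}{3995} \approx 0.00025031$
$S{\left(E,j \right)} = -47 + 54 E j$ ($S{\left(E,j \right)} = 53 E j + \left(E j - 47\right) = 53 E j + \left(-47 + E j\right) = -47 + 54 E j$)
$\left(1988 + S{\left(49,20 \right)}\right) \left(s + 3977\right) = \left(1988 - \left(47 - 52920\right)\right) \left(\frac{1}{3995} + 3977\right) = \left(1988 + \left(-47 + 52920\right)\right) \frac{15888116}{3995} = \left(1988 + 52873\right) \frac{15888116}{3995} = 54861 \cdot \frac{15888116}{3995} = \frac{871637931876}{3995}$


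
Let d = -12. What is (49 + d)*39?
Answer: 1443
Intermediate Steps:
(49 + d)*39 = (49 - 12)*39 = 37*39 = 1443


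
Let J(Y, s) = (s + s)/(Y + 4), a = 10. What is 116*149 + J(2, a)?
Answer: 51862/3 ≈ 17287.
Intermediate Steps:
J(Y, s) = 2*s/(4 + Y) (J(Y, s) = (2*s)/(4 + Y) = 2*s/(4 + Y))
116*149 + J(2, a) = 116*149 + 2*10/(4 + 2) = 17284 + 2*10/6 = 17284 + 2*10*(1/6) = 17284 + 10/3 = 51862/3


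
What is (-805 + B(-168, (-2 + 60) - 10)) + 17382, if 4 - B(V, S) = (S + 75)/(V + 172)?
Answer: 66201/4 ≈ 16550.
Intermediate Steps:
B(V, S) = 4 - (75 + S)/(172 + V) (B(V, S) = 4 - (S + 75)/(V + 172) = 4 - (75 + S)/(172 + V))
(-805 + B(-168, (-2 + 60) - 10)) + 17382 = (-805 + (613 - ((-2 + 60) - 10) + 4*(-168))/(172 - 168)) + 17382 = (-805 + (613 - (58 - 10) - 672)/4) + 17382 = (-805 + (613 - 1*48 - 672)/4) + 17382 = (-805 + (613 - 48 - 672)/4) + 17382 = (-805 + (1/4)*(-107)) + 17382 = (-805 - 107/4) + 17382 = -3327/4 + 17382 = 66201/4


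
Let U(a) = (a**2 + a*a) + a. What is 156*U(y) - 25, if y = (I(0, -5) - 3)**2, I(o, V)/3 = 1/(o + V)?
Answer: 34000487/625 ≈ 54401.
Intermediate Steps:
I(o, V) = 3/(V + o) (I(o, V) = 3/(o + V) = 3/(V + o))
y = 324/25 (y = (3/(-5 + 0) - 3)**2 = (3/(-5) - 3)**2 = (3*(-1/5) - 3)**2 = (-3/5 - 3)**2 = (-18/5)**2 = 324/25 ≈ 12.960)
U(a) = a + 2*a**2 (U(a) = (a**2 + a**2) + a = 2*a**2 + a = a + 2*a**2)
156*U(y) - 25 = 156*(324*(1 + 2*(324/25))/25) - 25 = 156*(324*(1 + 648/25)/25) - 25 = 156*((324/25)*(673/25)) - 25 = 156*(218052/625) - 25 = 34016112/625 - 25 = 34000487/625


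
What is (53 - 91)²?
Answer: 1444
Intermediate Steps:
(53 - 91)² = (-38)² = 1444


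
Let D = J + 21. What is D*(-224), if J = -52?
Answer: 6944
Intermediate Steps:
D = -31 (D = -52 + 21 = -31)
D*(-224) = -31*(-224) = 6944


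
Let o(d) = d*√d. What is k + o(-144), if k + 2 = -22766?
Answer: -22768 - 1728*I ≈ -22768.0 - 1728.0*I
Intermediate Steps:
o(d) = d^(3/2)
k = -22768 (k = -2 - 22766 = -22768)
k + o(-144) = -22768 + (-144)^(3/2) = -22768 - 1728*I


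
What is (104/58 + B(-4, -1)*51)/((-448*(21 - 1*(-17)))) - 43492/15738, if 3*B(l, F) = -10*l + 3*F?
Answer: -10879860833/3884893824 ≈ -2.8006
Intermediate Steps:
B(l, F) = F - 10*l/3 (B(l, F) = (-10*l + 3*F)/3 = F - 10*l/3)
(104/58 + B(-4, -1)*51)/((-448*(21 - 1*(-17)))) - 43492/15738 = (104/58 + (-1 - 10/3*(-4))*51)/((-448*(21 - 1*(-17)))) - 43492/15738 = (104*(1/58) + (-1 + 40/3)*51)/((-448*(21 + 17))) - 43492*1/15738 = (52/29 + (37/3)*51)/((-448*38)) - 21746/7869 = (52/29 + 629)/(-17024) - 21746/7869 = (18293/29)*(-1/17024) - 21746/7869 = -18293/493696 - 21746/7869 = -10879860833/3884893824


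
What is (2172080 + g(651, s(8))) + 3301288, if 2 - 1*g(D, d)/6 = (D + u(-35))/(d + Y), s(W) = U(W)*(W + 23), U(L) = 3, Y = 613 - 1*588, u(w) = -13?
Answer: 322927506/59 ≈ 5.4733e+6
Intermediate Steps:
Y = 25 (Y = 613 - 588 = 25)
s(W) = 69 + 3*W (s(W) = 3*(W + 23) = 3*(23 + W) = 69 + 3*W)
g(D, d) = 12 - 6*(-13 + D)/(25 + d) (g(D, d) = 12 - 6*(D - 13)/(d + 25) = 12 - 6*(-13 + D)/(25 + d))
(2172080 + g(651, s(8))) + 3301288 = (2172080 + 6*(63 - 1*651 + 2*(69 + 3*8))/(25 + (69 + 3*8))) + 3301288 = (2172080 + 6*(63 - 651 + 2*(69 + 24))/(25 + (69 + 24))) + 3301288 = (2172080 + 6*(63 - 651 + 2*93)/(25 + 93)) + 3301288 = (2172080 + 6*(63 - 651 + 186)/118) + 3301288 = (2172080 + 6*(1/118)*(-402)) + 3301288 = (2172080 - 1206/59) + 3301288 = 128151514/59 + 3301288 = 322927506/59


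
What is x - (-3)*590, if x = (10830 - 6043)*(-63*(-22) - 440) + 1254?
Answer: 4531526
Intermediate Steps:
x = 4529756 (x = 4787*(1386 - 440) + 1254 = 4787*946 + 1254 = 4528502 + 1254 = 4529756)
x - (-3)*590 = 4529756 - (-3)*590 = 4529756 - 1*(-1770) = 4529756 + 1770 = 4531526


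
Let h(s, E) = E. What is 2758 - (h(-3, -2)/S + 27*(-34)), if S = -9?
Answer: 33082/9 ≈ 3675.8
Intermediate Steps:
2758 - (h(-3, -2)/S + 27*(-34)) = 2758 - (-2/(-9) + 27*(-34)) = 2758 - (-2*(-⅑) - 918) = 2758 - (2/9 - 918) = 2758 - 1*(-8260/9) = 2758 + 8260/9 = 33082/9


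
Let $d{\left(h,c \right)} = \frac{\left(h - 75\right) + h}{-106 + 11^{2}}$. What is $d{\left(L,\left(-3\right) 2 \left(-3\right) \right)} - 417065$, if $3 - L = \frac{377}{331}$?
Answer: $- \frac{2070751318}{4965} \approx -4.1707 \cdot 10^{5}$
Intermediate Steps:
$L = \frac{616}{331}$ ($L = 3 - \frac{377}{331} = \frac{616}{331} \approx 1.861$)
$d{\left(h,c \right)} = -5 + \frac{2 h}{15}$ ($d{\left(h,c \right)} = \frac{\left(-75 + h\right) + h}{-106 + 121} = \frac{-75 + 2 h}{15} = \left(-75 + 2 h\right) \frac{1}{15} = -5 + \frac{2 h}{15}$)
$d{\left(L,\left(-3\right) 2 \left(-3\right) \right)} - 417065 = \left(-5 + \frac{2}{15} \cdot \frac{616}{331}\right) - 417065 = \left(-5 + \frac{1232}{4965}\right) - 417065 = - \frac{23593}{4965} - 417065 = - \frac{2070751318}{4965}$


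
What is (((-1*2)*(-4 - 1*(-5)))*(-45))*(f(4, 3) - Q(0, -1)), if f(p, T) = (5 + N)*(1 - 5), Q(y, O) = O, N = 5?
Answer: -3510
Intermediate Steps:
f(p, T) = -40 (f(p, T) = (5 + 5)*(1 - 5) = 10*(-4) = -40)
(((-1*2)*(-4 - 1*(-5)))*(-45))*(f(4, 3) - Q(0, -1)) = (((-1*2)*(-4 - 1*(-5)))*(-45))*(-40 - 1*(-1)) = (-2*(-4 + 5)*(-45))*(-40 + 1) = (-2*1*(-45))*(-39) = -2*(-45)*(-39) = 90*(-39) = -3510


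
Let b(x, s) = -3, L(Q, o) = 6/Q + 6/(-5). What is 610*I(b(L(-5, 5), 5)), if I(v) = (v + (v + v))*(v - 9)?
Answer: 65880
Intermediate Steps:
L(Q, o) = -6/5 + 6/Q (L(Q, o) = 6/Q + 6*(-⅕) = 6/Q - 6/5 = -6/5 + 6/Q)
I(v) = 3*v*(-9 + v) (I(v) = (v + 2*v)*(-9 + v) = (3*v)*(-9 + v) = 3*v*(-9 + v))
610*I(b(L(-5, 5), 5)) = 610*(3*(-3)*(-9 - 3)) = 610*(3*(-3)*(-12)) = 610*108 = 65880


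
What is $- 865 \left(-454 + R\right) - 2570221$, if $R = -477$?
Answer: $-1764906$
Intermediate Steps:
$- 865 \left(-454 + R\right) - 2570221 = - 865 \left(-454 - 477\right) - 2570221 = \left(-865\right) \left(-931\right) - 2570221 = 805315 - 2570221 = -1764906$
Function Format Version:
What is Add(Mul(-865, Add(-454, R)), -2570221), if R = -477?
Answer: -1764906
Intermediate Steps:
Add(Mul(-865, Add(-454, R)), -2570221) = Add(Mul(-865, Add(-454, -477)), -2570221) = Add(Mul(-865, -931), -2570221) = Add(805315, -2570221) = -1764906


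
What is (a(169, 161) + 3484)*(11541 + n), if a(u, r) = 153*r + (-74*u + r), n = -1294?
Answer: 161615684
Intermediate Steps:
a(u, r) = -74*u + 154*r (a(u, r) = 153*r + (r - 74*u) = -74*u + 154*r)
(a(169, 161) + 3484)*(11541 + n) = ((-74*169 + 154*161) + 3484)*(11541 - 1294) = ((-12506 + 24794) + 3484)*10247 = (12288 + 3484)*10247 = 15772*10247 = 161615684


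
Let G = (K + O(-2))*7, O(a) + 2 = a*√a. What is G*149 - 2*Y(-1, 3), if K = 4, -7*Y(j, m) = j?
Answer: 14600/7 - 2086*I*√2 ≈ 2085.7 - 2950.1*I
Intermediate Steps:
Y(j, m) = -j/7
O(a) = -2 + a^(3/2) (O(a) = -2 + a*√a = -2 + a^(3/2))
G = 14 - 14*I*√2 (G = (4 + (-2 + (-2)^(3/2)))*7 = (4 + (-2 - 2*I*√2))*7 = (2 - 2*I*√2)*7 = 14 - 14*I*√2 ≈ 14.0 - 19.799*I)
G*149 - 2*Y(-1, 3) = (14 - 14*I*√2)*149 - (-2)*(-1)/7 = (2086 - 2086*I*√2) - 2*⅐ = (2086 - 2086*I*√2) - 2/7 = 14600/7 - 2086*I*√2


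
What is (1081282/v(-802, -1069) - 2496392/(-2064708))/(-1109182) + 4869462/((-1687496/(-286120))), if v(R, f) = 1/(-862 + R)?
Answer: 49953176692998382328873/60384327197604759 ≈ 8.2725e+5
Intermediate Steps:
(1081282/v(-802, -1069) - 2496392/(-2064708))/(-1109182) + 4869462/((-1687496/(-286120))) = (1081282/(1/(-862 - 802)) - 2496392/(-2064708))/(-1109182) + 4869462/((-1687496/(-286120))) = (1081282/(1/(-1664)) - 2496392*(-1/2064708))*(-1/1109182) + 4869462/((-1687496*(-1/286120))) = (1081282/(-1/1664) + 624098/516177)*(-1/1109182) + 4869462/(210937/35765) = (1081282*(-1664) + 624098/516177)*(-1/1109182) + 4869462*(35765/210937) = (-1799253248 + 624098/516177)*(-1/1109182) + 174156308430/210937 = -928733143168798/516177*(-1/1109182) + 174156308430/210937 = 464366571584399/286267118607 + 174156308430/210937 = 49953176692998382328873/60384327197604759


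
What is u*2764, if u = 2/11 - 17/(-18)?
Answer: 308186/99 ≈ 3113.0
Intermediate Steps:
u = 223/198 (u = 2*(1/11) - 17*(-1/18) = 2/11 + 17/18 = 223/198 ≈ 1.1263)
u*2764 = (223/198)*2764 = 308186/99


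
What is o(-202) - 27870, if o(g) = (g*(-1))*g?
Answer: -68674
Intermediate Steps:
o(g) = -g² (o(g) = (-g)*g = -g²)
o(-202) - 27870 = -1*(-202)² - 27870 = -1*40804 - 27870 = -40804 - 27870 = -68674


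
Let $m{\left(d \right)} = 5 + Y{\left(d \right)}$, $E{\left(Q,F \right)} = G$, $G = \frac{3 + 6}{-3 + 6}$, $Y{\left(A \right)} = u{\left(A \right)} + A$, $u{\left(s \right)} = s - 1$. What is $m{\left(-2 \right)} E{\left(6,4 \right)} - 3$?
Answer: $-3$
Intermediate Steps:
$u{\left(s \right)} = -1 + s$ ($u{\left(s \right)} = s - 1 = -1 + s$)
$Y{\left(A \right)} = -1 + 2 A$ ($Y{\left(A \right)} = \left(-1 + A\right) + A = -1 + 2 A$)
$G = 3$ ($G = \frac{9}{3} = 9 \cdot \frac{1}{3} = 3$)
$E{\left(Q,F \right)} = 3$
$m{\left(d \right)} = 4 + 2 d$ ($m{\left(d \right)} = 5 + \left(-1 + 2 d\right) = 4 + 2 d$)
$m{\left(-2 \right)} E{\left(6,4 \right)} - 3 = \left(4 + 2 \left(-2\right)\right) 3 - 3 = \left(4 - 4\right) 3 - 3 = 0 \cdot 3 - 3 = 0 - 3 = -3$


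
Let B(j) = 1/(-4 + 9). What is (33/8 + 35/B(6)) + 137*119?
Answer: 131857/8 ≈ 16482.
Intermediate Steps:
B(j) = 1/5
(33/8 + 35/B(6)) + 137*119 = (33/8 + 35/(1/5)) + 137*119 = (33*(1/8) + 35*5) + 16303 = (33/8 + 175) + 16303 = 1433/8 + 16303 = 131857/8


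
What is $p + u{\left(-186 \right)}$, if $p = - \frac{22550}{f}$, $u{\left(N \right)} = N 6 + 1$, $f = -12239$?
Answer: $- \frac{13623935}{12239} \approx -1113.2$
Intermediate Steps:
$u{\left(N \right)} = 1 + 6 N$ ($u{\left(N \right)} = 6 N + 1 = 1 + 6 N$)
$p = \frac{22550}{12239}$ ($p = - \frac{22550}{-12239} = \left(-22550\right) \left(- \frac{1}{12239}\right) = \frac{22550}{12239} \approx 1.8425$)
$p + u{\left(-186 \right)} = \frac{22550}{12239} + \left(1 + 6 \left(-186\right)\right) = \frac{22550}{12239} + \left(1 - 1116\right) = \frac{22550}{12239} - 1115 = - \frac{13623935}{12239}$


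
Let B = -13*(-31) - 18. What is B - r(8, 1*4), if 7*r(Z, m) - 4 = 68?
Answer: 2623/7 ≈ 374.71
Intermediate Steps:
r(Z, m) = 72/7 (r(Z, m) = 4/7 + (⅐)*68 = 4/7 + 68/7 = 72/7)
B = 385 (B = 403 - 18 = 385)
B - r(8, 1*4) = 385 - 1*72/7 = 385 - 72/7 = 2623/7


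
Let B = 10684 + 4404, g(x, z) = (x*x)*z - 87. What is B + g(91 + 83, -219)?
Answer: -6615443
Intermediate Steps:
g(x, z) = -87 + z*x² (g(x, z) = x²*z - 87 = z*x² - 87 = -87 + z*x²)
B = 15088
B + g(91 + 83, -219) = 15088 + (-87 - 219*(91 + 83)²) = 15088 + (-87 - 219*174²) = 15088 + (-87 - 219*30276) = 15088 + (-87 - 6630444) = 15088 - 6630531 = -6615443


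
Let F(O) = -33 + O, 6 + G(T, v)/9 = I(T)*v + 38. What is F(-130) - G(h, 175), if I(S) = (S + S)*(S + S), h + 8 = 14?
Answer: -227251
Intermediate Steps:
h = 6 (h = -8 + 14 = 6)
I(S) = 4*S² (I(S) = (2*S)*(2*S) = 4*S²)
G(T, v) = 288 + 36*v*T² (G(T, v) = -54 + 9*((4*T²)*v + 38) = -54 + 9*(4*v*T² + 38) = -54 + 9*(38 + 4*v*T²) = -54 + (342 + 36*v*T²) = 288 + 36*v*T²)
F(-130) - G(h, 175) = (-33 - 130) - (288 + 36*175*6²) = -163 - (288 + 36*175*36) = -163 - (288 + 226800) = -163 - 1*227088 = -163 - 227088 = -227251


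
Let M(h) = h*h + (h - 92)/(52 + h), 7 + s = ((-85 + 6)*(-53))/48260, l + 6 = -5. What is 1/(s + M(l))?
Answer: 1978660/220768127 ≈ 0.0089626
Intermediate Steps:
l = -11 (l = -6 - 5 = -11)
s = -333633/48260 (s = -7 + ((-85 + 6)*(-53))/48260 = -7 - 79*(-53)*(1/48260) = -7 + 4187*(1/48260) = -7 + 4187/48260 = -333633/48260 ≈ -6.9132)
M(h) = h**2 + (-92 + h)/(52 + h)
1/(s + M(l)) = 1/(-333633/48260 + (-92 - 11 + (-11)**3 + 52*(-11)**2)/(52 - 11)) = 1/(-333633/48260 + (-92 - 11 - 1331 + 52*121)/41) = 1/(-333633/48260 + (-92 - 11 - 1331 + 6292)/41) = 1/(-333633/48260 + (1/41)*4858) = 1/(-333633/48260 + 4858/41) = 1/(220768127/1978660) = 1978660/220768127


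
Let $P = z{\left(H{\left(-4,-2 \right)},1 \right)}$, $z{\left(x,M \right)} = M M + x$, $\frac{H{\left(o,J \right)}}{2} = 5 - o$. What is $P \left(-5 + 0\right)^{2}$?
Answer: $475$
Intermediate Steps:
$H{\left(o,J \right)} = 10 - 2 o$ ($H{\left(o,J \right)} = 2 \left(5 - o\right) = 10 - 2 o$)
$z{\left(x,M \right)} = x + M^{2}$ ($z{\left(x,M \right)} = M^{2} + x = x + M^{2}$)
$P = 19$ ($P = \left(10 - -8\right) + 1^{2} = \left(10 + 8\right) + 1 = 18 + 1 = 19$)
$P \left(-5 + 0\right)^{2} = 19 \left(-5 + 0\right)^{2} = 19 \left(-5\right)^{2} = 19 \cdot 25 = 475$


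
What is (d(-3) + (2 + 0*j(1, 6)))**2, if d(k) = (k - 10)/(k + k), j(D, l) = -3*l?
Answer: 625/36 ≈ 17.361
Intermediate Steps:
d(k) = (-10 + k)/(2*k) (d(k) = (-10 + k)/((2*k)) = (-10 + k)*(1/(2*k)) = (-10 + k)/(2*k))
(d(-3) + (2 + 0*j(1, 6)))**2 = ((1/2)*(-10 - 3)/(-3) + (2 + 0*(-3*6)))**2 = ((1/2)*(-1/3)*(-13) + (2 + 0*(-18)))**2 = (13/6 + (2 + 0))**2 = (13/6 + 2)**2 = (25/6)**2 = 625/36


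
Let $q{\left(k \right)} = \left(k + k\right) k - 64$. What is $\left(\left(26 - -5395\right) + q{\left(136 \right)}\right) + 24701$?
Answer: $67050$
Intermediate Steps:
$q{\left(k \right)} = -64 + 2 k^{2}$ ($q{\left(k \right)} = 2 k k - 64 = 2 k^{2} - 64 = -64 + 2 k^{2}$)
$\left(\left(26 - -5395\right) + q{\left(136 \right)}\right) + 24701 = \left(\left(26 - -5395\right) - \left(64 - 2 \cdot 136^{2}\right)\right) + 24701 = \left(\left(26 + 5395\right) + \left(-64 + 2 \cdot 18496\right)\right) + 24701 = \left(5421 + \left(-64 + 36992\right)\right) + 24701 = \left(5421 + 36928\right) + 24701 = 42349 + 24701 = 67050$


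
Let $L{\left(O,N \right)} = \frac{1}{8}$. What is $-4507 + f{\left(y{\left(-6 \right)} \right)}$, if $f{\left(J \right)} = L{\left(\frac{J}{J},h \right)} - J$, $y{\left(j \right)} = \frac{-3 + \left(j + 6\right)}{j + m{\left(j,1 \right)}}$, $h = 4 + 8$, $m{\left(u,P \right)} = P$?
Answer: $- \frac{180299}{40} \approx -4507.5$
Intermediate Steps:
$h = 12$
$L{\left(O,N \right)} = \frac{1}{8}$
$y{\left(j \right)} = \frac{3 + j}{1 + j}$ ($y{\left(j \right)} = \frac{-3 + \left(j + 6\right)}{j + 1} = \frac{-3 + \left(6 + j\right)}{1 + j} = \frac{3 + j}{1 + j}$)
$f{\left(J \right)} = \frac{1}{8} - J$
$-4507 + f{\left(y{\left(-6 \right)} \right)} = -4507 + \left(\frac{1}{8} - \frac{3 - 6}{1 - 6}\right) = -4507 + \left(\frac{1}{8} - \frac{1}{-5} \left(-3\right)\right) = -4507 + \left(\frac{1}{8} - \left(- \frac{1}{5}\right) \left(-3\right)\right) = -4507 + \left(\frac{1}{8} - \frac{3}{5}\right) = -4507 - \frac{19}{40} = - \frac{180299}{40}$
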